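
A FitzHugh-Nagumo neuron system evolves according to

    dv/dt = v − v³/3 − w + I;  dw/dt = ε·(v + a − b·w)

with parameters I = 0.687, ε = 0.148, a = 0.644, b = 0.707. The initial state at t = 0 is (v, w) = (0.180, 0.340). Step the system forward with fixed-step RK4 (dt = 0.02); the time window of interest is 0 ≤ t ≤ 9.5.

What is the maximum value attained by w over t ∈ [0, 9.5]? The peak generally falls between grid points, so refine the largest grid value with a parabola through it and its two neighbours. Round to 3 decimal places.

t=0.000: state=(0.180, 0.340)
step 1 (dt=0.02): k1=(0.525, 0.086), k2=(0.529, 0.087), k3=(0.529, 0.087), k4=(0.534, 0.088); state += dt/6·(k1+2k2+2k3+k4)
t=0.020: state=(0.191, 0.342)
t=0.040: state=(0.201, 0.344)
t=0.060: state=(0.212, 0.345)
continuing one RK4 step at a time; state shown every 25 steps (Δt=0.5):
t=0.500: state=(0.499, 0.393)
t=1.000: state=(0.916, 0.470)
t=1.500: state=(1.317, 0.574)
t=2.000: state=(1.556, 0.696)
t=2.500: state=(1.633, 0.822)
t=3.000: state=(1.625, 0.945)
t=3.500: state=(1.581, 1.059)
t=4.000: state=(1.521, 1.163)
t=4.500: state=(1.454, 1.257)
t=5.000: state=(1.381, 1.342)
t=5.500: state=(1.302, 1.417)
t=6.000: state=(1.217, 1.482)
t=6.500: state=(1.123, 1.537)
t=7.000: state=(1.016, 1.582)
t=7.500: state=(0.891, 1.617)
t=8.000: state=(0.737, 1.640)
t=8.500: state=(0.533, 1.649)
t=9.000: state=(0.240, 1.640)
t=9.500: state=(-0.214, 1.604)
largest grid value and its neighbours: w(8.500)=1.64870, w(8.520)=1.64872, w(8.540)=1.64871
parabola through these three points peaks at t≈8.523 with w≈1.64872

max w = 1.649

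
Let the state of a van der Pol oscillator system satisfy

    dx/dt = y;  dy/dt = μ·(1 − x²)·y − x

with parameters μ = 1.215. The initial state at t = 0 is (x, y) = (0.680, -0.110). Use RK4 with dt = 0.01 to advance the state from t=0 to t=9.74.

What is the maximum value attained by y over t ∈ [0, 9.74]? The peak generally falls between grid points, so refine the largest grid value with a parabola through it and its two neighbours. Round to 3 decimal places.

max y = 2.864

t=0.000: state=(0.680, -0.110)
step 1 (dt=0.01): k1=(-0.110, -0.752), k2=(-0.114, -0.754), k3=(-0.114, -0.754), k4=(-0.118, -0.756); state += dt/6·(k1+2k2+2k3+k4)
t=0.010: state=(0.679, -0.118)
t=0.020: state=(0.678, -0.125)
t=0.030: state=(0.676, -0.133)
continuing one RK4 step at a time; state shown every 50 steps (Δt=0.5):
t=0.500: state=(0.522, -0.542)
t=1.000: state=(0.108, -1.158)
t=1.500: state=(-0.660, -1.851)
t=2.000: state=(-1.482, -1.096)
t=2.500: state=(-1.691, 0.108)
t=3.000: state=(-1.506, 0.566)
t=3.500: state=(-1.143, 0.898)
t=4.000: state=(-0.562, 1.510)
t=4.500: state=(0.479, 2.705)
t=5.000: state=(1.737, 1.576)
t=5.500: state=(1.993, -0.163)
t=6.000: state=(1.803, -0.518)
t=6.500: state=(1.498, -0.706)
t=7.000: state=(1.078, -1.012)
t=7.500: state=(0.420, -1.723)
t=8.000: state=(-0.751, -2.888)
t=8.500: state=(-1.877, -1.051)
t=9.000: state=(-1.980, 0.282)
t=9.500: state=(-1.760, 0.552)
t=9.740: state=(-1.617, 0.637)
largest grid value and its neighbours: y(4.630)=2.86367, y(4.640)=2.86424, y(4.650)=2.86278
parabola through these three points peaks at t≈4.638 with y≈2.86429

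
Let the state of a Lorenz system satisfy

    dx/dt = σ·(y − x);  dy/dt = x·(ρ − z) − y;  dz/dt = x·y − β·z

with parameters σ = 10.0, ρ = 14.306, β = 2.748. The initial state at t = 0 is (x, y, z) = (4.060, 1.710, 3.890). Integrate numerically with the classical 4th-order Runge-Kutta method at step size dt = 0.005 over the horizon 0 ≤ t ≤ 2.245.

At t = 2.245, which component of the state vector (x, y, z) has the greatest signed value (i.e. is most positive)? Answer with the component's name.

largest component: z

t=0.000: state=(4.060, 1.710, 3.890)
step 1 (dt=0.005): k1=(-23.500, 40.579, -3.747), k2=(-21.898, 39.903, -3.416), k3=(-21.955, 39.943, -3.418), k4=(-20.405, 39.303, -3.099); state += dt/6·(k1+2k2+2k3+k4)
t=0.005: state=(3.950, 1.910, 3.873)
t=0.010: state=(3.856, 2.103, 3.859)
t=0.015: state=(3.775, 2.292, 3.848)
continuing one RK4 step at a time; state shown every 20 steps (Δt=0.1):
t=0.100: state=(3.878, 5.186, 4.100)
t=0.200: state=(6.070, 8.986, 6.221)
t=0.300: state=(9.172, 11.956, 12.065)
t=0.400: state=(10.299, 9.269, 18.960)
t=0.500: state=(7.479, 3.641, 19.420)
t=0.600: state=(4.043, 1.376, 15.867)
t=0.700: state=(2.267, 1.274, 12.377)
t=0.800: state=(1.804, 1.770, 9.658)
t=0.900: state=(2.077, 2.634, 7.702)
t=1.000: state=(2.925, 4.088, 6.580)
t=1.100: state=(4.464, 6.401, 6.698)
t=1.200: state=(6.754, 9.285, 9.020)
t=1.300: state=(8.989, 10.511, 14.026)
t=1.400: state=(9.063, 7.598, 18.196)
t=1.500: state=(6.662, 3.845, 17.690)
t=1.600: state=(4.243, 2.415, 14.818)
t=1.700: state=(3.067, 2.486, 11.989)
t=1.800: state=(2.942, 3.218, 9.832)
t=1.900: state=(3.558, 4.503, 8.552)
t=2.000: state=(4.826, 6.406, 8.501)
t=2.100: state=(6.625, 8.532, 10.272)
t=2.200: state=(8.249, 9.325, 13.847)
t=2.245: state=(8.548, 8.769, 15.481)
compare at T: x=8.548, y=8.769, z=15.481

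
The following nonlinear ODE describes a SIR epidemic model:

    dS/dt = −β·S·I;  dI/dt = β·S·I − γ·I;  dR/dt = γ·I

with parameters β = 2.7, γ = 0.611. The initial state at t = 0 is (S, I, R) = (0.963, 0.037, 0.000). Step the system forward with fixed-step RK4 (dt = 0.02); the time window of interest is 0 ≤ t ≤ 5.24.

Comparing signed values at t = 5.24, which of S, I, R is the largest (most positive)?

t=0.000: state=(0.963, 0.037, 0.000)
step 1 (dt=0.02): k1=(-0.096, 0.074, 0.023), k2=(-0.098, 0.075, 0.023), k3=(-0.098, 0.075, 0.023), k4=(-0.100, 0.076, 0.024); state += dt/6·(k1+2k2+2k3+k4)
t=0.020: state=(0.961, 0.038, 0.000)
t=0.040: state=(0.959, 0.040, 0.001)
t=0.060: state=(0.957, 0.042, 0.001)
continuing one RK4 step at a time; state shown every 10 steps (Δt=0.2):
t=0.200: state=(0.940, 0.055, 0.006)
t=0.400: state=(0.907, 0.080, 0.014)
t=0.600: state=(0.861, 0.114, 0.025)
t=0.800: state=(0.800, 0.158, 0.042)
t=1.000: state=(0.725, 0.211, 0.064)
t=1.200: state=(0.636, 0.270, 0.094)
t=1.400: state=(0.541, 0.328, 0.130)
t=1.600: state=(0.447, 0.379, 0.174)
t=1.800: state=(0.360, 0.417, 0.222)
t=2.000: state=(0.286, 0.439, 0.275)
t=2.200: state=(0.225, 0.446, 0.329)
t=2.400: state=(0.177, 0.440, 0.383)
t=2.600: state=(0.140, 0.424, 0.436)
t=2.800: state=(0.112, 0.401, 0.487)
t=3.000: state=(0.091, 0.375, 0.534)
t=3.200: state=(0.075, 0.347, 0.578)
t=3.400: state=(0.062, 0.319, 0.619)
t=3.600: state=(0.053, 0.291, 0.656)
t=3.800: state=(0.046, 0.264, 0.690)
t=4.000: state=(0.040, 0.239, 0.721)
t=4.200: state=(0.035, 0.216, 0.749)
t=4.400: state=(0.032, 0.195, 0.774)
t=4.600: state=(0.029, 0.175, 0.796)
t=4.800: state=(0.026, 0.157, 0.817)
t=5.000: state=(0.024, 0.141, 0.835)
t=5.200: state=(0.022, 0.126, 0.851)
t=5.240: state=(0.022, 0.124, 0.854)
compare at T: S=0.022, I=0.124, R=0.854

largest component: R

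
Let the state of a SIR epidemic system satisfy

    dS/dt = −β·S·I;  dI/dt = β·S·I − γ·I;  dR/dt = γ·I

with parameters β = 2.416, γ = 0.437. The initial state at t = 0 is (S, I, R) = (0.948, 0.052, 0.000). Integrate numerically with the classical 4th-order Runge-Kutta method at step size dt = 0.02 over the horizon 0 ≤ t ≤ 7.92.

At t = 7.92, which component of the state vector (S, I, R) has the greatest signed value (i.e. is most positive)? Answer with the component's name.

t=0.000: state=(0.948, 0.052, 0.000)
step 1 (dt=0.02): k1=(-0.119, 0.096, 0.023), k2=(-0.121, 0.098, 0.023), k3=(-0.121, 0.098, 0.023), k4=(-0.123, 0.100, 0.024); state += dt/6·(k1+2k2+2k3+k4)
t=0.020: state=(0.946, 0.054, 0.000)
t=0.040: state=(0.943, 0.056, 0.001)
t=0.060: state=(0.940, 0.058, 0.001)
continuing one RK4 step at a time; state shown every 25 steps (Δt=0.5):
t=0.500: state=(0.856, 0.125, 0.018)
t=1.000: state=(0.684, 0.257, 0.059)
t=1.500: state=(0.455, 0.412, 0.133)
t=2.000: state=(0.259, 0.506, 0.235)
t=2.500: state=(0.139, 0.514, 0.347)
t=3.000: state=(0.077, 0.468, 0.455)
t=3.500: state=(0.045, 0.404, 0.551)
t=4.000: state=(0.029, 0.339, 0.632)
t=4.500: state=(0.020, 0.281, 0.699)
t=5.000: state=(0.015, 0.230, 0.755)
t=5.500: state=(0.011, 0.188, 0.801)
t=6.000: state=(0.009, 0.153, 0.838)
t=6.500: state=(0.008, 0.124, 0.868)
t=7.000: state=(0.007, 0.101, 0.892)
t=7.500: state=(0.006, 0.082, 0.912)
t=7.920: state=(0.006, 0.068, 0.926)
compare at T: S=0.006, I=0.068, R=0.926

largest component: R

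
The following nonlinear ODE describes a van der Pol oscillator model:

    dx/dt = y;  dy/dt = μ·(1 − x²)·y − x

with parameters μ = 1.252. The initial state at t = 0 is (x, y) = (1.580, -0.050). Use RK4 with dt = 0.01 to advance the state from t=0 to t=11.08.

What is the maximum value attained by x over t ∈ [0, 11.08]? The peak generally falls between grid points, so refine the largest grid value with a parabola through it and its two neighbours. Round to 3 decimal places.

max x = 2.012

t=0.000: state=(1.580, -0.050)
step 1 (dt=0.01): k1=(-0.050, -1.486), k2=(-0.057, -1.472), k3=(-0.057, -1.472), k4=(-0.065, -1.458); state += dt/6·(k1+2k2+2k3+k4)
t=0.010: state=(1.579, -0.065)
t=0.020: state=(1.579, -0.079)
t=0.030: state=(1.578, -0.093)
continuing one RK4 step at a time; state shown every 50 steps (Δt=0.5):
t=0.500: state=(1.414, -0.551)
t=1.000: state=(1.048, -0.932)
t=1.500: state=(0.428, -1.645)
t=2.000: state=(-0.705, -2.841)
t=2.500: state=(-1.846, -1.114)
t=3.000: state=(-1.967, 0.266)
t=3.500: state=(-1.753, 0.541)
t=4.000: state=(-1.437, 0.730)
t=4.500: state=(-0.998, 1.071)
t=5.000: state=(-0.288, 1.894)
t=5.500: state=(0.976, 2.930)
t=6.000: state=(1.949, 0.665)
t=6.500: state=(1.954, -0.350)
t=7.000: state=(1.717, -0.568)
t=7.500: state=(1.388, -0.763)
t=8.000: state=(0.924, -1.143)
t=8.500: state=(0.155, -2.067)
t=9.000: state=(-1.171, -2.821)
t=9.500: state=(-1.984, -0.404)
t=10.000: state=(-1.929, 0.394)
t=10.500: state=(-1.678, 0.590)
t=11.000: state=(-1.336, 0.799)
t=11.080: state=(-1.270, 0.845)
largest grid value and its neighbours: x(6.210)=2.01186, x(6.220)=2.01191, x(6.230)=2.01176
parabola through these three points peaks at t≈6.218 with x≈2.01192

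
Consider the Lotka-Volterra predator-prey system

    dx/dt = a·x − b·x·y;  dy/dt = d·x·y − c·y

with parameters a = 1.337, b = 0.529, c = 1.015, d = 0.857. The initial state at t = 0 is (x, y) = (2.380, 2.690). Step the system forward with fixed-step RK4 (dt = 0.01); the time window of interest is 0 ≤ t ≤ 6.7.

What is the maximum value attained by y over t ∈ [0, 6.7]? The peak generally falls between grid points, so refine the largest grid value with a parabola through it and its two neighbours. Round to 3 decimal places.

t=0.000: state=(2.380, 2.690)
step 1 (dt=0.01): k1=(-0.205, 2.756), k2=(-0.222, 2.768), k3=(-0.222, 2.768), k4=(-0.239, 2.780); state += dt/6·(k1+2k2+2k3+k4)
t=0.010: state=(2.378, 2.718)
t=0.020: state=(2.375, 2.746)
t=0.030: state=(2.372, 2.774)
continuing one RK4 step at a time; state shown every 25 steps (Δt=0.25):
t=0.250: state=(2.220, 3.430)
t=0.500: state=(1.877, 4.137)
t=0.750: state=(1.467, 4.593)
t=1.000: state=(1.105, 4.686)
t=1.250: state=(0.840, 4.470)
t=1.500: state=(0.666, 4.070)
t=1.750: state=(0.560, 3.598)
t=2.000: state=(0.502, 3.126)
t=2.250: state=(0.478, 2.692)
t=2.500: state=(0.479, 2.313)
t=2.750: state=(0.504, 1.993)
t=3.000: state=(0.551, 1.731)
t=3.250: state=(0.621, 1.522)
t=3.500: state=(0.717, 1.362)
t=3.750: state=(0.843, 1.248)
t=4.000: state=(1.004, 1.180)
t=4.250: state=(1.202, 1.158)
t=4.500: state=(1.438, 1.192)
t=4.750: state=(1.706, 1.294)
t=5.000: state=(1.984, 1.491)
t=5.250: state=(2.231, 1.820)
t=5.500: state=(2.375, 2.318)
t=5.750: state=(2.339, 2.991)
t=6.000: state=(2.093, 3.744)
t=6.250: state=(1.705, 4.370)
t=6.500: state=(1.304, 4.676)
t=6.700: state=(1.038, 4.661)
largest grid value and its neighbours: y(0.930)=4.69600, y(0.940)=4.69624, y(0.950)=4.69593
parabola through these three points peaks at t≈0.939 with y≈4.69624

max y = 4.696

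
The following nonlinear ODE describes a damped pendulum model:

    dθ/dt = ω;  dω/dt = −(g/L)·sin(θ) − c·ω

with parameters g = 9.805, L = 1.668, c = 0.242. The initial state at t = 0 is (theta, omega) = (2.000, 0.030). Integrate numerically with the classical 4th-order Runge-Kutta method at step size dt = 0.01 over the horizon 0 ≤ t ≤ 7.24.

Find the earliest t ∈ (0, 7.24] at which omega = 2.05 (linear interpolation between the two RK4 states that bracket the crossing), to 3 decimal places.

t = 2.009

t=0.000: state=(2.000, 0.030)
step 1 (dt=0.01): k1=(0.030, -5.352), k2=(0.003, -5.346), k3=(0.003, -5.346), k4=(-0.023, -5.339); state += dt/6·(k1+2k2+2k3+k4)
t=0.010: state=(2.000, -0.023)
t=0.020: state=(2.000, -0.077)
t=0.030: state=(1.998, -0.130)
continuing one RK4 step at a time; state shown every 25 steps (Δt=0.25):
t=0.250: state=(1.842, -1.296)
t=0.500: state=(1.350, -2.630)
t=0.750: state=(0.554, -3.620)
t=1.000: state=(-0.367, -3.526)
t=1.250: state=(-1.116, -2.349)
t=1.500: state=(-1.515, -0.829)
t=1.750: state=(-1.536, 0.645)
t=2.000: state=(-1.201, 2.004)
next step: t=2.010: state=(-1.181, 2.054) — omega has crossed 2.05
linear interpolation between t=2.000 (2.00447) and t=2.010 (2.05415) → t≈2.009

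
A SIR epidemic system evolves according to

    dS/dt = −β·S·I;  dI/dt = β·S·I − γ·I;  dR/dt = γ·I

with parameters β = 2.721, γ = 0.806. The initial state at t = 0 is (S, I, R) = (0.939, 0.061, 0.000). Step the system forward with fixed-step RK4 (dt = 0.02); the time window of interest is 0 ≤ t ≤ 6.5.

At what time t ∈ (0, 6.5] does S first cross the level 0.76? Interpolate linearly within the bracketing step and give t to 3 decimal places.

t=0.000: state=(0.939, 0.061, 0.000)
step 1 (dt=0.02): k1=(-0.156, 0.107, 0.049), k2=(-0.158, 0.108, 0.050), k3=(-0.158, 0.108, 0.050), k4=(-0.161, 0.110, 0.051); state += dt/6·(k1+2k2+2k3+k4)
t=0.020: state=(0.936, 0.063, 0.001)
t=0.040: state=(0.933, 0.065, 0.002)
t=0.060: state=(0.929, 0.068, 0.003)
continuing one RK4 step at a time; state shown every 25 steps (Δt=0.5):
t=0.500: state=(0.825, 0.137, 0.038)
t=0.680: state=(0.765, 0.174, 0.061)
next step: t=0.700: state=(0.758, 0.179, 0.064) — S has crossed 0.76
linear interpolation between t=0.680 (0.76484) and t=0.700 (0.75752) → t≈0.693

t = 0.693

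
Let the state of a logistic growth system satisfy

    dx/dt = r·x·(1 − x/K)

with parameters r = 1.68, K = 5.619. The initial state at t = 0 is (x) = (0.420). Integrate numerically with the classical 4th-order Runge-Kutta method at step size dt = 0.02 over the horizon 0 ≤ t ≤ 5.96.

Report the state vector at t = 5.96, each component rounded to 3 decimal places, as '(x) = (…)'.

(x) = (5.616)

t=0.000: state=(0.420)
step 1 (dt=0.02): k1=(0.653), k2=(0.662), k3=(0.662), k4=(0.672); state += dt/6·(k1+2k2+2k3+k4)
t=0.020: state=(0.433)
t=0.040: state=(0.447)
t=0.060: state=(0.461)
continuing one RK4 step at a time; state shown every 10 steps (Δt=0.2):
t=0.200: state=(0.571)
t=0.400: state=(0.767)
t=0.600: state=(1.018)
t=0.800: state=(1.329)
t=1.000: state=(1.699)
t=1.200: state=(2.121)
t=1.400: state=(2.580)
t=1.600: state=(3.051)
t=1.800: state=(3.508)
t=2.000: state=(3.929)
t=2.200: state=(4.298)
t=2.400: state=(4.607)
t=2.600: state=(4.857)
t=2.800: state=(5.052)
t=3.000: state=(5.202)
t=3.200: state=(5.315)
t=3.400: state=(5.398)
t=3.600: state=(5.459)
t=3.800: state=(5.504)
t=4.000: state=(5.536)
t=4.200: state=(5.560)
t=4.400: state=(5.576)
t=4.600: state=(5.589)
t=4.800: state=(5.597)
t=5.000: state=(5.603)
t=5.200: state=(5.608)
t=5.400: state=(5.611)
t=5.600: state=(5.613)
t=5.800: state=(5.615)
t=5.960: state=(5.616)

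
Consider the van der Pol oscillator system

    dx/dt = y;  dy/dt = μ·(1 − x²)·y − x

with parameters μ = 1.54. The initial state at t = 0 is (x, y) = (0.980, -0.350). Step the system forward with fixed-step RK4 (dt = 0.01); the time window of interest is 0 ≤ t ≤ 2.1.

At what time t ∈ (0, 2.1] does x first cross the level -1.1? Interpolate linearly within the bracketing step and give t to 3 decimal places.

t=0.000: state=(0.980, -0.350)
step 1 (dt=0.01): k1=(-0.350, -1.001), k2=(-0.355, -1.002), k3=(-0.355, -1.002), k4=(-0.360, -1.002); state += dt/6·(k1+2k2+2k3+k4)
t=0.010: state=(0.976, -0.360)
t=0.020: state=(0.973, -0.370)
t=0.030: state=(0.969, -0.380)
continuing one RK4 step at a time; state shown every 10 steps (Δt=0.1):
t=0.100: state=(0.940, -0.451)
t=0.200: state=(0.890, -0.555)
t=0.300: state=(0.829, -0.666)
t=0.400: state=(0.756, -0.786)
t=0.500: state=(0.671, -0.922)
t=0.600: state=(0.571, -1.079)
t=0.700: state=(0.454, -1.263)
t=0.800: state=(0.317, -1.481)
t=0.900: state=(0.157, -1.737)
t=1.000: state=(-0.031, -2.032)
t=1.100: state=(-0.250, -2.347)
t=1.200: state=(-0.500, -2.638)
t=1.300: state=(-0.774, -2.823)
t=1.400: state=(-1.058, -2.799)
t=1.410: state=(-1.085, -2.782)
next step: t=1.420: state=(-1.113, -2.762) — x has crossed -1.1
linear interpolation between t=1.410 (-1.08544) and t=1.420 (-1.11315) → t≈1.415

t = 1.415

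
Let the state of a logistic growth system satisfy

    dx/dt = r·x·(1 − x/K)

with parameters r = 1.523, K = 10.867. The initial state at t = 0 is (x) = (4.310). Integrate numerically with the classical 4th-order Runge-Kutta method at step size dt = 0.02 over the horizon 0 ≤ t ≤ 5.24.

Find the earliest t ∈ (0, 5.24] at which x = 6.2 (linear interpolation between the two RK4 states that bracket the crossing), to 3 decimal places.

t=0.000: state=(4.310)
step 1 (dt=0.02): k1=(3.961), k2=(3.973), k3=(3.973), k4=(3.985); state += dt/6·(k1+2k2+2k3+k4)
t=0.020: state=(4.389)
t=0.040: state=(4.469)
t=0.060: state=(4.550)
continuing one RK4 step at a time; state shown every 10 steps (Δt=0.2):
t=0.200: state=(5.121)
t=0.400: state=(5.947)
t=0.460: state=(6.192)
next step: t=0.480: state=(6.273) — x has crossed 6.2
linear interpolation between t=0.460 (6.19188) and t=0.480 (6.27284) → t≈0.462

t = 0.462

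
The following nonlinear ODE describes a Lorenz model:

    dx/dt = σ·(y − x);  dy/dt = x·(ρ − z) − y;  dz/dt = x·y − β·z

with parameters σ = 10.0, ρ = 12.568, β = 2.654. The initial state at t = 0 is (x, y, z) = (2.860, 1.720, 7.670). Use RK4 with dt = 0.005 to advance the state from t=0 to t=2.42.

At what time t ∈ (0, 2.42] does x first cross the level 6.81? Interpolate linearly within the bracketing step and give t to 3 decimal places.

t = 0.407

t=0.000: state=(2.860, 1.720, 7.670)
step 1 (dt=0.005): k1=(-11.400, 12.288, -15.437), k2=(-10.808, 12.227, -15.297), k3=(-10.824, 12.234, -15.295), k4=(-10.247, 12.177, -15.155); state += dt/6·(k1+2k2+2k3+k4)
t=0.005: state=(2.806, 1.781, 7.594)
t=0.010: state=(2.757, 1.842, 7.518)
t=0.015: state=(2.714, 1.902, 7.445)
continuing one RK4 step at a time; state shown every 20 steps (Δt=0.1):
t=0.100: state=(2.582, 2.934, 6.415)
t=0.200: state=(3.338, 4.454, 5.871)
t=0.300: state=(4.776, 6.514, 6.471)
t=0.400: state=(6.679, 8.610, 8.862)
t=0.405: state=(6.775, 8.688, 9.035)
next step: t=0.410: state=(6.871, 8.762, 9.211) — x has crossed 6.81
linear interpolation between t=0.405 (6.77546) and t=0.410 (6.87059) → t≈0.407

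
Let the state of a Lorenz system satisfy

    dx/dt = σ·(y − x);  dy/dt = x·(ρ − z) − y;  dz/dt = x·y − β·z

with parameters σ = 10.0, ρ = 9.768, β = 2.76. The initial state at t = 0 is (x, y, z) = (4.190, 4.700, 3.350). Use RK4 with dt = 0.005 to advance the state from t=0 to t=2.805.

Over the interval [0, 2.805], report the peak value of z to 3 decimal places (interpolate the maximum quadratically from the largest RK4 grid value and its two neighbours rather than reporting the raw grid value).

max z = 12.412

t=0.000: state=(4.190, 4.700, 3.350)
step 1 (dt=0.005): k1=(5.100, 22.191, 10.447), k2=(5.527, 22.108, 10.668), k3=(5.515, 22.113, 10.671), k4=(5.930, 22.033, 10.896); state += dt/6·(k1+2k2+2k3+k4)
t=0.005: state=(4.218, 4.811, 3.403)
t=0.010: state=(4.249, 4.920, 3.459)
t=0.015: state=(4.285, 5.029, 3.517)
continuing one RK4 step at a time; state shown every 20 steps (Δt=0.1):
t=0.100: state=(5.293, 6.776, 4.940)
t=0.200: state=(6.789, 8.101, 7.798)
t=0.300: state=(7.517, 7.509, 10.991)
t=0.400: state=(6.738, 5.320, 12.407)
t=0.500: state=(5.103, 3.462, 11.634)
t=0.600: state=(3.730, 2.683, 9.962)
t=0.700: state=(3.022, 2.628, 8.314)
t=0.800: state=(2.883, 2.972, 7.016)
t=0.900: state=(3.159, 3.608, 6.185)
t=1.000: state=(3.759, 4.500, 5.919)
t=1.100: state=(4.608, 5.537, 6.342)
t=1.200: state=(5.535, 6.401, 7.501)
t=1.300: state=(6.204, 6.607, 9.100)
t=1.400: state=(6.255, 5.951, 10.383)
t=1.500: state=(5.674, 4.890, 10.710)
t=1.600: state=(4.851, 4.063, 10.158)
t=1.700: state=(4.198, 3.705, 9.213)
t=1.800: state=(3.884, 3.747, 8.285)
t=1.900: state=(3.905, 4.073, 7.605)
t=2.000: state=(4.194, 4.590, 7.300)
t=2.100: state=(4.661, 5.177, 7.437)
t=2.200: state=(5.175, 5.657, 7.992)
t=2.300: state=(5.561, 5.823, 8.789)
t=2.400: state=(5.660, 5.589, 9.494)
t=2.500: state=(5.441, 5.098, 9.805)
t=2.600: state=(5.040, 4.615, 9.654)
t=2.700: state=(4.653, 4.326, 9.202)
t=2.800: state=(4.415, 4.273, 8.670)
t=2.805: state=(4.408, 4.276, 8.645)
largest grid value and its neighbours: z(0.400)=12.40659, z(0.405)=12.41169, z(0.410)=12.41105
parabola through these three points peaks at t≈0.407 with z≈12.41212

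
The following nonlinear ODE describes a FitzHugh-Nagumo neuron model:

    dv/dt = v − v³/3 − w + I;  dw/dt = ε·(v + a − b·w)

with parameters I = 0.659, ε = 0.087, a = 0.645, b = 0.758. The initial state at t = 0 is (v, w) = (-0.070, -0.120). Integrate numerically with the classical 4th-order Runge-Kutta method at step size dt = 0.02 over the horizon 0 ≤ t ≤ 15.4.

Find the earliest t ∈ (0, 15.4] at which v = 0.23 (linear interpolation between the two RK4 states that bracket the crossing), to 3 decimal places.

t = 0.358

t=0.000: state=(-0.070, -0.120)
step 1 (dt=0.02): k1=(0.709, 0.058), k2=(0.716, 0.059), k3=(0.716, 0.059), k4=(0.722, 0.059); state += dt/6·(k1+2k2+2k3+k4)
t=0.020: state=(-0.056, -0.119)
t=0.040: state=(-0.041, -0.118)
t=0.060: state=(-0.026, -0.116)
t=0.340: state=(0.213, -0.097)
next step: t=0.360: state=(0.232, -0.095) — v has crossed 0.23
linear interpolation between t=0.340 (0.21271) and t=0.360 (0.23218) → t≈0.358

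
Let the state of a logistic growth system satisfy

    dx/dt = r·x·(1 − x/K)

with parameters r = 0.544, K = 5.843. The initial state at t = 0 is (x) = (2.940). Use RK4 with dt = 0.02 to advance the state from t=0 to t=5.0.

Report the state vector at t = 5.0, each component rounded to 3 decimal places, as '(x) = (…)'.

(x) = (5.486)

t=0.000: state=(2.940)
step 1 (dt=0.02): k1=(0.795), k2=(0.795), k3=(0.795), k4=(0.795); state += dt/6·(k1+2k2+2k3+k4)
t=0.020: state=(2.956)
t=0.040: state=(2.972)
t=0.060: state=(2.988)
continuing one RK4 step at a time; state shown every 10 steps (Δt=0.2):
t=0.200: state=(3.099)
t=0.400: state=(3.256)
t=0.600: state=(3.412)
t=0.800: state=(3.565)
t=1.000: state=(3.714)
t=1.200: state=(3.859)
t=1.400: state=(3.999)
t=1.600: state=(4.134)
t=1.800: state=(4.262)
t=2.000: state=(4.384)
t=2.200: state=(4.500)
t=2.400: state=(4.610)
t=2.600: state=(4.712)
t=2.800: state=(4.808)
t=3.000: state=(4.897)
t=3.200: state=(4.981)
t=3.400: state=(5.057)
t=3.600: state=(5.129)
t=3.800: state=(5.194)
t=4.000: state=(5.254)
t=4.200: state=(5.309)
t=4.400: state=(5.360)
t=4.600: state=(5.406)
t=4.800: state=(5.448)
t=5.000: state=(5.486)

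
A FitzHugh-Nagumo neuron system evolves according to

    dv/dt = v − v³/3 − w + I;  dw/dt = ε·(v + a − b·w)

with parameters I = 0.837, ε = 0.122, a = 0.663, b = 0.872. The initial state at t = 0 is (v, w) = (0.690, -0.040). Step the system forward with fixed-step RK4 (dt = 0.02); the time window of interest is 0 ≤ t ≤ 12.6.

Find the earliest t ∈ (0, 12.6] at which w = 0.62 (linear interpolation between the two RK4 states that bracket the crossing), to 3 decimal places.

t=0.000: state=(0.690, -0.040)
step 1 (dt=0.02): k1=(1.457, 0.169), k2=(1.463, 0.171), k3=(1.463, 0.171), k4=(1.469, 0.173); state += dt/6·(k1+2k2+2k3+k4)
t=0.020: state=(0.719, -0.037)
t=0.040: state=(0.749, -0.033)
t=0.060: state=(0.778, -0.030)
continuing one RK4 step at a time; state shown every 25 steps (Δt=0.5):
t=0.500: state=(1.412, 0.065)
t=1.000: state=(1.826, 0.199)
t=1.500: state=(1.926, 0.341)
t=2.000: state=(1.914, 0.477)
t=2.500: state=(1.875, 0.604)
t=2.560: state=(1.869, 0.619)
next step: t=2.580: state=(1.868, 0.623) — w has crossed 0.62
linear interpolation between t=2.560 (0.61853) and t=2.580 (0.62339) → t≈2.566

t = 2.566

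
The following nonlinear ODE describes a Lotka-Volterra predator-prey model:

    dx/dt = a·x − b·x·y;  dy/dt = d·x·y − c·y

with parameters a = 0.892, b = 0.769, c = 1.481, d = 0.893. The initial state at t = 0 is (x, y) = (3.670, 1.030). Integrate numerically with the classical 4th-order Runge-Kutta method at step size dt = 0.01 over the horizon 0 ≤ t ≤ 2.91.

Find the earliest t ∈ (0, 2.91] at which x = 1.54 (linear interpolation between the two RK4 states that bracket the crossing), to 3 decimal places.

t = 1.018

t=0.000: state=(3.670, 1.030)
step 1 (dt=0.01): k1=(0.367, 1.850), k2=(0.341, 1.869), k3=(0.341, 1.869), k4=(0.314, 1.887); state += dt/6·(k1+2k2+2k3+k4)
t=0.010: state=(3.673, 1.049)
t=0.020: state=(3.676, 1.068)
t=0.030: state=(3.679, 1.087)
continuing one RK4 step at a time; state shown every 10 steps (Δt=0.1):
t=0.100: state=(3.679, 1.234)
t=0.200: state=(3.625, 1.475)
t=0.300: state=(3.502, 1.749)
t=0.400: state=(3.309, 2.046)
t=0.500: state=(3.056, 2.345)
t=0.600: state=(2.759, 2.622)
t=0.700: state=(2.443, 2.853)
t=0.800: state=(2.131, 3.017)
t=0.900: state=(1.840, 3.106)
t=1.000: state=(1.583, 3.119)
t=1.010: state=(1.559, 3.117)
next step: t=1.020: state=(1.536, 3.114) — x has crossed 1.54
linear interpolation between t=1.010 (1.55897) and t=1.020 (1.53570) → t≈1.018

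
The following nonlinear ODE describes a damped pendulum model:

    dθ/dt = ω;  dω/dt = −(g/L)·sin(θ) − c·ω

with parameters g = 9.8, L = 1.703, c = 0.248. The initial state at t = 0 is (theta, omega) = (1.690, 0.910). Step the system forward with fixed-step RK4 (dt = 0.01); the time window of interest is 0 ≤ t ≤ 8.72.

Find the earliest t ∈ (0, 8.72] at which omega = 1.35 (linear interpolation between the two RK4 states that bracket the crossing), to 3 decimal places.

t = 1.968

t=0.000: state=(1.690, 0.910)
step 1 (dt=0.01): k1=(0.910, -5.939), k2=(0.880, -5.929), k3=(0.880, -5.929), k4=(0.851, -5.918); state += dt/6·(k1+2k2+2k3+k4)
t=0.010: state=(1.699, 0.851)
t=0.020: state=(1.707, 0.792)
t=0.030: state=(1.715, 0.733)
continuing one RK4 step at a time; state shown every 50 steps (Δt=0.5):
t=0.500: state=(1.436, -1.876)
t=1.000: state=(-0.005, -3.371)
t=1.500: state=(-1.268, -1.269)
t=1.960: state=(-1.246, 1.310)
next step: t=1.970: state=(-1.233, 1.361) — omega has crossed 1.35
linear interpolation between t=1.960 (1.30956) and t=1.970 (1.36067) → t≈1.968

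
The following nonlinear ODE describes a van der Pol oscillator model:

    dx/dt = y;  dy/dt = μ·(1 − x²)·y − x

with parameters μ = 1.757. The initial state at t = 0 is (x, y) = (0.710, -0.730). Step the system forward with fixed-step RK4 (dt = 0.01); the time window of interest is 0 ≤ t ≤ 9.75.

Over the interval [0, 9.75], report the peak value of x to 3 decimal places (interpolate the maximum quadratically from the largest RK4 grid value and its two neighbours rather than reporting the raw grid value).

t=0.000: state=(0.710, -0.730)
step 1 (dt=0.01): k1=(-0.730, -1.346), k2=(-0.737, -1.355), k3=(-0.737, -1.355), k4=(-0.744, -1.364); state += dt/6·(k1+2k2+2k3+k4)
t=0.010: state=(0.703, -0.744)
t=0.020: state=(0.695, -0.757)
t=0.030: state=(0.687, -0.771)
continuing one RK4 step at a time; state shown every 50 steps (Δt=0.5):
t=0.500: state=(0.120, -1.787)
t=1.000: state=(-1.167, -2.883)
t=1.500: state=(-1.908, -0.216)
t=2.000: state=(-1.824, 0.359)
t=2.500: state=(-1.610, 0.488)
t=3.000: state=(-1.330, 0.651)
t=3.500: state=(-0.927, 1.020)
t=4.000: state=(-0.189, 2.156)
t=4.500: state=(1.338, 3.173)
t=5.000: state=(2.017, 0.054)
t=5.500: state=(1.902, -0.361)
t=6.000: state=(1.698, -0.455)
t=6.500: state=(1.441, -0.582)
t=7.000: state=(1.094, -0.844)
t=7.500: state=(0.522, -1.584)
t=8.000: state=(-0.718, -3.456)
t=8.500: state=(-1.955, -0.735)
t=9.000: state=(-1.963, 0.301)
t=9.500: state=(-1.777, 0.422)
t=9.750: state=(-1.665, 0.469)
largest grid value and its neighbours: x(5.010)=2.01757, x(5.020)=2.01778, x(5.030)=2.01778
parabola through these three points peaks at t≈5.025 with x≈2.01780

max x = 2.018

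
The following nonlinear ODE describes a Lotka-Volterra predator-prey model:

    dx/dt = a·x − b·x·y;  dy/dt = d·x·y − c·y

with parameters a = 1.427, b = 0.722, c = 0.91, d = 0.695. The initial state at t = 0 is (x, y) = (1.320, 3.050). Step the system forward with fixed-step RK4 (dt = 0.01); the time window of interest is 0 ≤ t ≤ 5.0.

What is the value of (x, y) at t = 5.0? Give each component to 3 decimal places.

(x, y) = (2.018, 2.590)

t=0.000: state=(1.320, 3.050)
step 1 (dt=0.01): k1=(-1.023, 0.023), k2=(-1.019, 0.012), k3=(-1.019, 0.012), k4=(-1.015, 0.001); state += dt/6·(k1+2k2+2k3+k4)
t=0.010: state=(1.310, 3.050)
t=0.020: state=(1.300, 3.050)
t=0.030: state=(1.290, 3.050)
continuing one RK4 step at a time; state shown every 20 steps (Δt=0.2):
t=0.200: state=(1.132, 3.014)
t=0.400: state=(0.982, 2.909)
t=0.600: state=(0.867, 2.756)
t=0.800: state=(0.785, 2.576)
t=1.000: state=(0.730, 2.385)
t=1.200: state=(0.697, 2.195)
t=1.400: state=(0.685, 2.014)
t=1.600: state=(0.689, 1.846)
t=1.800: state=(0.710, 1.696)
t=2.000: state=(0.747, 1.564)
t=2.200: state=(0.799, 1.452)
t=2.400: state=(0.868, 1.359)
t=2.600: state=(0.955, 1.285)
t=2.800: state=(1.059, 1.232)
t=3.000: state=(1.182, 1.200)
t=3.200: state=(1.324, 1.190)
t=3.400: state=(1.482, 1.206)
t=3.600: state=(1.652, 1.250)
t=3.800: state=(1.825, 1.326)
t=4.000: state=(1.989, 1.442)
t=4.200: state=(2.126, 1.600)
t=4.400: state=(2.213, 1.805)
t=4.600: state=(2.229, 2.050)
t=4.800: state=(2.163, 2.322)
t=5.000: state=(2.018, 2.590)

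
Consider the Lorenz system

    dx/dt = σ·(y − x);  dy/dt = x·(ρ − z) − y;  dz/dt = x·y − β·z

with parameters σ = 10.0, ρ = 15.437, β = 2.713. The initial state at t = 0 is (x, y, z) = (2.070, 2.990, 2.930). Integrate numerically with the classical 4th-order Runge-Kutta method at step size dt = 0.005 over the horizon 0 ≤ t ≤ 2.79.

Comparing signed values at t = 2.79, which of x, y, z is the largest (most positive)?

largest component: z

t=0.000: state=(2.070, 2.990, 2.930)
step 1 (dt=0.005): k1=(9.200, 22.899, -1.760), k2=(9.542, 23.139, -1.559), k3=(9.540, 23.148, -1.557), k4=(9.880, 23.397, -1.351); state += dt/6·(k1+2k2+2k3+k4)
t=0.005: state=(2.118, 3.106, 2.922)
t=0.010: state=(2.169, 3.224, 2.917)
t=0.015: state=(2.223, 3.345, 2.913)
continuing one RK4 step at a time; state shown every 20 steps (Δt=0.1):
t=0.100: state=(3.665, 5.969, 3.348)
t=0.200: state=(6.764, 10.617, 6.399)
t=0.300: state=(10.641, 13.701, 14.824)
t=0.400: state=(10.914, 8.025, 22.611)
t=0.500: state=(6.399, 1.520, 20.631)
t=0.600: state=(2.628, 0.103, 15.954)
t=0.700: state=(1.078, 0.287, 12.185)
t=0.800: state=(0.701, 0.628, 9.322)
t=0.900: state=(0.808, 1.073, 7.161)
t=1.000: state=(1.234, 1.841, 5.588)
t=1.100: state=(2.100, 3.282, 4.631)
t=1.200: state=(3.741, 5.923, 4.705)
t=1.300: state=(6.571, 10.008, 7.242)
t=1.400: state=(10.019, 12.816, 14.341)
t=1.500: state=(10.574, 8.493, 21.417)
t=1.600: state=(6.862, 2.537, 20.401)
t=1.700: state=(3.339, 0.850, 16.183)
t=1.800: state=(1.784, 0.998, 12.517)
t=1.900: state=(1.477, 1.550, 9.714)
t=2.000: state=(1.830, 2.453, 7.689)
t=2.100: state=(2.758, 4.032, 6.507)
t=2.200: state=(4.478, 6.691, 6.662)
t=2.300: state=(7.163, 10.190, 9.482)
t=2.400: state=(9.813, 11.497, 15.809)
t=2.500: state=(9.548, 7.302, 20.533)
t=2.600: state=(6.355, 2.940, 19.079)
t=2.700: state=(3.634, 1.745, 15.458)
t=2.790: state=(2.556, 1.961, 12.536)
compare at T: x=2.556, y=1.961, z=12.536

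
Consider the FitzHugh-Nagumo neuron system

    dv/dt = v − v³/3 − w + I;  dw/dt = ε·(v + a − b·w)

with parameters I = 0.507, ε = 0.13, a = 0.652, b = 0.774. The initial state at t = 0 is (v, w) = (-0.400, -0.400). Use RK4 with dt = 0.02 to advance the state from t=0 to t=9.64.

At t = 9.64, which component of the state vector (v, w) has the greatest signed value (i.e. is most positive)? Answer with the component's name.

largest component: w

t=0.000: state=(-0.400, -0.400)
step 1 (dt=0.02): k1=(0.528, 0.073), k2=(0.532, 0.074), k3=(0.532, 0.074), k4=(0.536, 0.074); state += dt/6·(k1+2k2+2k3+k4)
t=0.020: state=(-0.389, -0.399)
t=0.040: state=(-0.379, -0.397)
t=0.060: state=(-0.368, -0.396)
continuing one RK4 step at a time; state shown every 25 steps (Δt=0.5):
t=0.500: state=(-0.078, -0.355)
t=1.000: state=(0.409, -0.286)
t=1.500: state=(1.069, -0.185)
t=2.000: state=(1.620, -0.047)
t=2.500: state=(1.835, 0.108)
t=3.000: state=(1.859, 0.261)
t=3.500: state=(1.823, 0.407)
t=4.000: state=(1.770, 0.542)
t=4.500: state=(1.711, 0.667)
t=5.000: state=(1.651, 0.782)
t=5.500: state=(1.588, 0.888)
t=6.000: state=(1.523, 0.984)
t=6.500: state=(1.456, 1.072)
t=7.000: state=(1.386, 1.150)
t=7.500: state=(1.311, 1.221)
t=8.000: state=(1.231, 1.283)
t=8.500: state=(1.144, 1.336)
t=9.000: state=(1.045, 1.382)
t=9.500: state=(0.931, 1.418)
t=9.640: state=(0.896, 1.426)
compare at T: v=0.896, w=1.426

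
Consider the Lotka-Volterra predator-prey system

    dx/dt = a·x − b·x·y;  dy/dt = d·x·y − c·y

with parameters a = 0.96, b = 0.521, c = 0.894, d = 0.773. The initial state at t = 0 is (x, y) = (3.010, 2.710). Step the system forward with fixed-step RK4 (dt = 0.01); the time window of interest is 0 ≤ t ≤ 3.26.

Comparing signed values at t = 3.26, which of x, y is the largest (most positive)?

largest component: y

t=0.000: state=(3.010, 2.710)
step 1 (dt=0.01): k1=(-1.360, 3.883), k2=(-1.388, 3.896), k3=(-1.388, 3.896), k4=(-1.415, 3.909); state += dt/6·(k1+2k2+2k3+k4)
t=0.010: state=(2.996, 2.749)
t=0.020: state=(2.982, 2.788)
t=0.030: state=(2.967, 2.828)
continuing one RK4 step at a time; state shown every 20 steps (Δt=0.2):
t=0.200: state=(2.638, 3.515)
t=0.400: state=(2.129, 4.254)
t=0.600: state=(1.610, 4.746)
t=0.800: state=(1.176, 4.916)
t=1.000: state=(0.857, 4.803)
t=1.200: state=(0.639, 4.504)
t=1.400: state=(0.494, 4.108)
t=1.600: state=(0.399, 3.679)
t=1.800: state=(0.337, 3.255)
t=2.000: state=(0.297, 2.858)
t=2.200: state=(0.272, 2.497)
t=2.400: state=(0.259, 2.176)
t=2.600: state=(0.254, 1.893)
t=2.800: state=(0.256, 1.646)
t=3.000: state=(0.264, 1.433)
t=3.200: state=(0.278, 1.249)
t=3.260: state=(0.283, 1.200)
compare at T: x=0.283, y=1.200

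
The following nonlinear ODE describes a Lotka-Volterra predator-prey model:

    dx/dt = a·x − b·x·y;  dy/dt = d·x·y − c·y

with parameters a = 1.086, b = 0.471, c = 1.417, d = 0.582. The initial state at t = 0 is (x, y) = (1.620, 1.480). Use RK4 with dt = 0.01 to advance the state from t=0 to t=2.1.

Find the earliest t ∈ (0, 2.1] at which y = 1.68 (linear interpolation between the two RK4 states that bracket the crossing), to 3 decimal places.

t = 1.772

t=0.000: state=(1.620, 1.480)
step 1 (dt=0.01): k1=(0.630, -0.702), k2=(0.634, -0.697), k3=(0.634, -0.697), k4=(0.638, -0.693); state += dt/6·(k1+2k2+2k3+k4)
t=0.010: state=(1.626, 1.473)
t=0.020: state=(1.633, 1.466)
t=0.030: state=(1.639, 1.459)
continuing one RK4 step at a time; state shown every 10 steps (Δt=0.1):
t=0.100: state=(1.687, 1.414)
t=0.200: state=(1.762, 1.357)
t=0.300: state=(1.844, 1.308)
t=0.400: state=(1.935, 1.267)
t=0.500: state=(2.034, 1.234)
t=0.600: state=(2.140, 1.209)
t=0.700: state=(2.255, 1.193)
t=0.800: state=(2.377, 1.184)
t=0.900: state=(2.506, 1.185)
t=1.000: state=(2.641, 1.194)
t=1.100: state=(2.782, 1.214)
t=1.200: state=(2.927, 1.244)
t=1.300: state=(3.074, 1.285)
t=1.400: state=(3.221, 1.340)
t=1.500: state=(3.366, 1.408)
t=1.600: state=(3.504, 1.493)
t=1.700: state=(3.633, 1.595)
t=1.770: state=(3.714, 1.678)
next step: t=1.780: state=(3.725, 1.690) — y has crossed 1.68
linear interpolation between t=1.770 (1.67753) and t=1.780 (1.69012) → t≈1.772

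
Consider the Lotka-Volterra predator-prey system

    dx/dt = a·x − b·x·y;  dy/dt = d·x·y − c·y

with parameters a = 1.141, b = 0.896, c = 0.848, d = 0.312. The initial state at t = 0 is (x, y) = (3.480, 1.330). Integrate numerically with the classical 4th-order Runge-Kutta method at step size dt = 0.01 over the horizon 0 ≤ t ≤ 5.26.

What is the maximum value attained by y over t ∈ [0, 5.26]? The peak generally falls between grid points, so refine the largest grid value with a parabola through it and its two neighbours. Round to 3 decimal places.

t=0.000: state=(3.480, 1.330)
step 1 (dt=0.01): k1=(-0.176, 0.316), k2=(-0.181, 0.316), k3=(-0.181, 0.316), k4=(-0.186, 0.316); state += dt/6·(k1+2k2+2k3+k4)
t=0.010: state=(3.478, 1.333)
t=0.020: state=(3.476, 1.336)
t=0.030: state=(3.474, 1.339)
continuing one RK4 step at a time; state shown every 20 steps (Δt=0.2):
t=0.200: state=(3.426, 1.393)
t=0.400: state=(3.335, 1.452)
t=0.600: state=(3.215, 1.503)
t=0.800: state=(3.073, 1.544)
t=1.000: state=(2.920, 1.571)
t=1.200: state=(2.765, 1.583)
t=1.400: state=(2.616, 1.581)
t=1.600: state=(2.479, 1.564)
t=1.800: state=(2.359, 1.535)
t=2.000: state=(2.259, 1.496)
t=2.200: state=(2.179, 1.450)
t=2.400: state=(2.121, 1.399)
t=2.600: state=(2.084, 1.346)
t=2.800: state=(2.066, 1.293)
t=3.000: state=(2.069, 1.242)
t=3.200: state=(2.090, 1.193)
t=3.400: state=(2.129, 1.148)
t=3.600: state=(2.185, 1.109)
t=3.800: state=(2.257, 1.075)
t=4.000: state=(2.345, 1.047)
t=4.200: state=(2.447, 1.026)
t=4.400: state=(2.561, 1.013)
t=4.600: state=(2.686, 1.007)
t=4.800: state=(2.817, 1.009)
t=5.000: state=(2.951, 1.019)
t=5.200: state=(3.084, 1.038)
t=5.260: state=(3.123, 1.046)
largest grid value and its neighbours: y(1.250)=1.58401, y(1.260)=1.58403, y(1.270)=1.58402
parabola through these three points peaks at t≈1.262 with y≈1.58404

max y = 1.584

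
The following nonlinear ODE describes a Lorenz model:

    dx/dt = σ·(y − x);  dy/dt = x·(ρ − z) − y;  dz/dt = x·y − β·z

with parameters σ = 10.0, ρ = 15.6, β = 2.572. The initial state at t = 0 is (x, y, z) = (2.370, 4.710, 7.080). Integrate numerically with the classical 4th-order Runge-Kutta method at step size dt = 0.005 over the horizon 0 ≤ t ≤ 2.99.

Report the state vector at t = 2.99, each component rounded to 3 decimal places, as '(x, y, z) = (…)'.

(x, y, z) = (8.174, 8.340, 16.392)

t=0.000: state=(2.370, 4.710, 7.080)
step 1 (dt=0.005): k1=(23.400, 15.482, -7.047), k2=(23.202, 15.985, -6.632), k3=(23.220, 15.977, -6.634), k4=(23.038, 16.474, -6.216); state += dt/6·(k1+2k2+2k3+k4)
t=0.005: state=(2.486, 4.790, 7.047)
t=0.010: state=(2.600, 4.875, 7.018)
t=0.015: state=(2.714, 4.964, 6.993)
continuing one RK4 step at a time; state shown every 20 steps (Δt=0.1):
t=0.100: state=(4.655, 7.124, 7.340)
t=0.200: state=(7.429, 10.373, 10.467)
t=0.300: state=(9.788, 10.997, 16.742)
t=0.400: state=(9.088, 6.591, 20.668)
t=0.500: state=(5.907, 2.693, 18.904)
t=0.600: state=(3.406, 1.706, 15.425)
t=0.700: state=(2.403, 1.994, 12.366)
t=0.800: state=(2.418, 2.804, 10.053)
t=0.900: state=(3.137, 4.196, 8.618)
t=1.000: state=(4.573, 6.402, 8.464)
t=1.100: state=(6.744, 9.147, 10.498)
t=1.200: state=(8.882, 10.369, 15.171)
t=1.300: state=(9.017, 7.692, 19.240)
t=1.400: state=(6.757, 4.049, 18.911)
t=1.500: state=(4.395, 2.583, 16.138)
t=1.600: state=(3.222, 2.642, 13.300)
t=1.700: state=(3.110, 3.414, 11.100)
t=1.800: state=(3.773, 4.787, 9.810)
t=1.900: state=(5.127, 6.804, 9.865)
t=2.000: state=(7.002, 8.936, 11.928)
t=2.100: state=(8.534, 9.376, 15.770)
t=2.200: state=(8.301, 7.011, 18.501)
t=2.300: state=(6.429, 4.319, 17.929)
t=2.400: state=(4.619, 3.250, 15.611)
t=2.500: state=(3.765, 3.403, 13.245)
t=2.600: state=(3.819, 4.255, 11.489)
t=2.700: state=(4.589, 5.676, 10.711)
t=2.800: state=(5.931, 7.469, 11.356)
t=2.900: state=(7.445, 8.764, 13.695)
t=2.990: state=(8.174, 8.340, 16.392)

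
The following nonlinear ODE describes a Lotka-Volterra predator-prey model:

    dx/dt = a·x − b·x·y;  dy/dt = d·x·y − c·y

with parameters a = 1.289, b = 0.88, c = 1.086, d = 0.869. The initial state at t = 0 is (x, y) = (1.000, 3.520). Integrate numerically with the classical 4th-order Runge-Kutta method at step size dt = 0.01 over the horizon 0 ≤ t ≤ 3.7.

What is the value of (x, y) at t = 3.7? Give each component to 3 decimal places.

(x, y) = (1.517, 0.424)

t=0.000: state=(1.000, 3.520)
step 1 (dt=0.01): k1=(-1.809, -0.764), k2=(-1.789, -0.791), k3=(-1.789, -0.790), k4=(-1.769, -0.817); state += dt/6·(k1+2k2+2k3+k4)
t=0.010: state=(0.982, 3.512)
t=0.020: state=(0.965, 3.504)
t=0.030: state=(0.947, 3.495)
continuing one RK4 step at a time; state shown every 20 steps (Δt=0.2):
t=0.200: state=(0.710, 3.280)
t=0.400: state=(0.531, 2.936)
t=0.600: state=(0.423, 2.565)
t=0.800: state=(0.360, 2.209)
t=1.000: state=(0.325, 1.886)
t=1.200: state=(0.310, 1.604)
t=1.400: state=(0.309, 1.362)
t=1.600: state=(0.320, 1.157)
t=1.800: state=(0.344, 0.986)
t=2.000: state=(0.379, 0.845)
t=2.200: state=(0.427, 0.729)
t=2.400: state=(0.490, 0.635)
t=2.600: state=(0.571, 0.561)
t=2.800: state=(0.673, 0.502)
t=3.000: state=(0.800, 0.459)
t=3.200: state=(0.958, 0.430)
t=3.400: state=(1.151, 0.416)
t=3.600: state=(1.384, 0.417)
t=3.700: state=(1.517, 0.424)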